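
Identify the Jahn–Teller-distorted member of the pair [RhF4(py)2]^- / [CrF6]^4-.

[CrF6]^4-

[RhF4(py)2]^-: Ligand charges: each fluoride is −1; pyridine is neutral. With an overall charge of −1 the rhodium centre must be in the +3 oxidation state. Group 9 minus oxidation state 3 gives a d⁶ configuration. A 4d ion has a large Δₒ and is invariably low-spin. The d⁶ configuration leaves the e_g set evenly filled (or empty) — no strong Jahn–Teller driving force.
[CrF6]^4-: Summing ligand charges against the −4 overall charge gives an oxidation state of +2 for chromium. Chromium is a group-6 element; Cr(II) is therefore d⁴. Fluoride is a weak-field ligand for a first-row metal, so the complex is high-spin. The t₂g³e_g¹ (high-spin) configuration has an unevenly filled e_g set; the Jahn–Teller theorem predicts a tetragonal distortion (typically axial elongation) to lift the degeneracy.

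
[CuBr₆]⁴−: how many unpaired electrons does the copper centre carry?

Summing ligand charges against the −4 overall charge gives an oxidation state of +2 for copper.
Cu sits in group 11, so the d-electron count is 11 − 2 = 9.
In an octahedral field the d⁹ configuration is t₂g⁶e_g³ (only one arrangement possible), giving 1 unpaired electron.

1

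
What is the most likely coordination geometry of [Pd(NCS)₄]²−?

square planar

Each isothiocyanate is −1; balancing the −2 overall charge requires Pd(II).
Pd sits in group 10, so the d-electron count is 10 − 2 = 8.
Coordination number: 4.
A 4d d⁸ ion has a large crystal-field splitting; square planar leaves the high-energy d_{x²−y²} orbital empty and maximises CFSE.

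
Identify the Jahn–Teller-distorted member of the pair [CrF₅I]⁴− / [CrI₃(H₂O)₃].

[CrF₅I]⁴−: Each fluoride is −1; each iodide is −1; balancing the −4 overall charge requires Cr(II). Group 6 minus oxidation state 2 gives a d⁴ configuration. Fluoride and iodide are weak-field ligands for a first-row metal, so the complex is high-spin. The t₂g³e_g¹ (high-spin) configuration has an unevenly filled e_g set; the Jahn–Teller theorem predicts a tetragonal distortion (typically axial elongation) to lift the degeneracy.
[CrI₃(H₂O)₃]: Ligand charges: each iodide is −1; water is neutral. With an overall charge of 0 the chromium centre must be in the +3 oxidation state. Chromium is a group-6 element; Cr(III) is therefore d³. The d³ configuration leaves the e_g set evenly filled (or empty) — no strong Jahn–Teller driving force.

[CrF₅I]⁴−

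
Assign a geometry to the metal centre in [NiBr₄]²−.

tetrahedral

Ligand charges: each bromide is −1. With an overall charge of −2 the nickel centre must be in the +2 oxidation state.
Ni sits in group 10, so the d-electron count is 10 − 2 = 8.
Coordination number: 4.
Bromide is a weak-field ligand.
With weak-field ligands the CFSE gain from square planar is small, so a 3d d⁸ ion takes the sterically preferred tetrahedral geometry.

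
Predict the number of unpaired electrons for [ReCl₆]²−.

Summing ligand charges against the −2 overall charge gives an oxidation state of +4 for rhenium.
Rhenium is a group-7 element; Re(IV) is therefore d³.
In an octahedral field the d³ configuration is t₂g³e_g⁰ (only one arrangement possible), giving 3 unpaired electrons.

3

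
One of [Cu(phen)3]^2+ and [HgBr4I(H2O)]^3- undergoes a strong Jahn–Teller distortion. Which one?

[Cu(phen)3]^2+: 1,10-phenanthroline is neutral; balancing the +2 overall charge requires Cu(II). Group 11 minus oxidation state 2 gives a d⁹ configuration. The t₂g⁶e_g³ configuration has an unevenly filled e_g set; the Jahn–Teller theorem predicts a tetragonal distortion (typically axial elongation) to lift the degeneracy.
[HgBr4I(H2O)]^3-: Ligand charges: each bromide is −1; each iodide is −1; water is neutral. With an overall charge of −3 the mercury centre must be in the +2 oxidation state. Group 12 minus oxidation state 2 gives a d¹⁰ configuration. The d¹⁰ configuration leaves the e_g set evenly filled (or empty) — no strong Jahn–Teller driving force.

[Cu(phen)3]^2+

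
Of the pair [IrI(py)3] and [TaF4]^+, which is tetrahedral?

For [IrI(py)3]: Summing ligand charges against the 0 overall charge gives an oxidation state of +1 for iridium. Group 9 minus oxidation state 1 gives a d⁸ configuration. A 5d d⁸ ion has a large crystal-field splitting; square planar leaves the high-energy d_{x²−y²} orbital empty and maximises CFSE. → square planar.
For [TaF4]^+: Ligand charges: each fluoride is −1. With an overall charge of +1 the tantalum centre must be in the +5 oxidation state. Ta sits in group 5, so the d-electron count is 5 − 5 = 0. A d⁰ ion has no crystal-field stabilisation preference between square planar and tetrahedral, so four ligands adopt the sterically favoured tetrahedral geometry. → tetrahedral.

[TaF4]^+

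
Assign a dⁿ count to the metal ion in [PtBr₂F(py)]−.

Summing ligand charges against the −1 overall charge gives an oxidation state of +2 for platinum.
Platinum is a group-10 element; Pt(II) is therefore d⁸.

d⁸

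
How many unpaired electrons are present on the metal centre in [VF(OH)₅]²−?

Summing ligand charges against the −2 overall charge gives an oxidation state of +4 for vanadium.
V sits in group 5, so the d-electron count is 5 − 4 = 1.
In an octahedral field the d¹ configuration is t₂g¹e_g⁰ (only one arrangement possible), giving 1 unpaired electron.

1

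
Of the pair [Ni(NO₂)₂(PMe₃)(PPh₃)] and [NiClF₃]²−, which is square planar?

[Ni(NO₂)₂(PMe₃)(PPh₃)]

For [Ni(NO₂)₂(PMe₃)(PPh₃)]: Each nitro (N-bound nitrite) is −1; trimethylphosphine is neutral; triphenylphosphine is neutral; balancing the 0 overall charge requires Ni(II). Ni sits in group 10, so the d-electron count is 10 − 2 = 8. Nitro (N-bound nitrite), trimethylphosphine, and triphenylphosphine are strong-field ligands (high in the spectrochemical series). A 3d d⁸ ion with strong-field ligands gains enough CFSE to favour square planar over tetrahedral. → square planar.
For [NiClF₃]²−: Summing ligand charges against the −2 overall charge gives an oxidation state of +2 for nickel. Group 10 minus oxidation state 2 gives a d⁸ configuration. Chloride and fluoride are weak-field ligands. With weak-field ligands the CFSE gain from square planar is small, so a 3d d⁸ ion takes the sterically preferred tetrahedral geometry. → tetrahedral.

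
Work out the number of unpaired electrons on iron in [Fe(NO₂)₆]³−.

Ligand charges: each nitro (N-bound nitrite) is −1. With an overall charge of −3 the iron centre must be in the +3 oxidation state.
Group 8 minus oxidation state 3 gives a d⁵ configuration.
The spin state decides the count: Nitro (N-bound nitrite) is a strong-field ligand (high in the spectrochemical series) for a first-row metal, so the complex is low-spin.
An octahedral low-spin d⁵ ion is t₂g⁵e_g⁰, giving 1 unpaired electron.

1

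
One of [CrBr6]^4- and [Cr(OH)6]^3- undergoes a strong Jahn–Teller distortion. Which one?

[CrBr6]^4-: Ligand charges: each bromide is −1. With an overall charge of −4 the chromium centre must be in the +2 oxidation state. Chromium is a group-6 element; Cr(II) is therefore d⁴. Bromide is a weak-field ligand for a first-row metal, so the complex is high-spin. The t₂g³e_g¹ (high-spin) configuration has an unevenly filled e_g set; the Jahn–Teller theorem predicts a tetragonal distortion (typically axial elongation) to lift the degeneracy.
[Cr(OH)6]^3-: Ligand charges: each hydroxide is −1. With an overall charge of −3 the chromium centre must be in the +3 oxidation state. Group 6 minus oxidation state 3 gives a d³ configuration. The d³ configuration leaves the e_g set evenly filled (or empty) — no strong Jahn–Teller driving force.

[CrBr6]^4-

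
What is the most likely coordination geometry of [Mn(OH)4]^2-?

Summing ligand charges against the −2 overall charge gives an oxidation state of +2 for manganese.
Mn sits in group 7, so the d-electron count is 7 − 2 = 5.
With 4 monodentate ligands the coordination number is 4.
Hydroxide is a weak-field ligand.
A high-spin d⁵ ion has zero CFSE in either geometry, so four ligands adopt the sterically favoured tetrahedral geometry.

tetrahedral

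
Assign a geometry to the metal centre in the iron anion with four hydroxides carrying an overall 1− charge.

tetrahedral

Each hydroxide is −1; balancing the −1 overall charge requires Fe(III).
Fe sits in group 8, so the d-electron count is 8 − 3 = 5.
With 4 monodentate ligands the coordination number is 4.
Hydroxide is a weak-field ligand.
A high-spin d⁵ ion has zero CFSE in either geometry, so four ligands adopt the sterically favoured tetrahedral geometry.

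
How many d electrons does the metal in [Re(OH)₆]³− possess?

d⁴

Each hydroxide is −1; balancing the −3 overall charge requires Re(III).
Group 7 minus oxidation state 3 gives a d⁴ configuration.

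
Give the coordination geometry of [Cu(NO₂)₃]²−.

trigonal planar

Summing ligand charges against the −2 overall charge gives an oxidation state of +1 for copper.
Cu sits in group 11, so the d-electron count is 11 − 1 = 10.
Coordination number: 3.
Three ligands around a d¹⁰ centre minimise repulsion in a trigonal-planar arrangement.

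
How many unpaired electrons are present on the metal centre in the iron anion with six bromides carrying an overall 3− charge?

5 unpaired electrons

Each bromide is −1; balancing the −3 overall charge requires Fe(III).
Fe sits in group 8, so the d-electron count is 8 − 3 = 5.
The spin state decides the count: Bromide is a weak-field ligand for a first-row metal, so the complex is high-spin.
An octahedral high-spin d⁵ ion is t₂g³e_g², giving 5 unpaired electrons.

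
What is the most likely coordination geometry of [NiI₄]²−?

Ligand charges: each iodide is −1. With an overall charge of −2 the nickel centre must be in the +2 oxidation state.
Nickel is a group-10 element; Ni(II) is therefore d⁸.
With 4 monodentate ligands the coordination number is 4.
Iodide is a weak-field ligand.
With weak-field ligands the CFSE gain from square planar is small, so a 3d d⁸ ion takes the sterically preferred tetrahedral geometry.

tetrahedral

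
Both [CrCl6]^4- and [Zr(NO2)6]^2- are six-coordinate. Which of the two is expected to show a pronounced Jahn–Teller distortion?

[CrCl6]^4-

[CrCl6]^4-: Summing ligand charges against the −4 overall charge gives an oxidation state of +2 for chromium. Group 6 minus oxidation state 2 gives a d⁴ configuration. Chloride is a weak-field ligand for a first-row metal, so the complex is high-spin. The t₂g³e_g¹ (high-spin) configuration has an unevenly filled e_g set; the Jahn–Teller theorem predicts a tetragonal distortion (typically axial elongation) to lift the degeneracy.
[Zr(NO2)6]^2-: Summing ligand charges against the −2 overall charge gives an oxidation state of +4 for zirconium. Zr sits in group 4, so the d-electron count is 4 − 4 = 0. The d⁰ configuration leaves the e_g set evenly filled (or empty) — no strong Jahn–Teller driving force.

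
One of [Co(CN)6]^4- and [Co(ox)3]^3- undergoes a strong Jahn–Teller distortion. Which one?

[Co(CN)6]^4-: Summing ligand charges against the −4 overall charge gives an oxidation state of +2 for cobalt. Co sits in group 9, so the d-electron count is 9 − 2 = 7. Cyanide is a strong-field ligand (high in the spectrochemical series) for a first-row metal, so the complex is low-spin. The t₂g⁶e_g¹ (low-spin) configuration has an unevenly filled e_g set; the Jahn–Teller theorem predicts a tetragonal distortion (typically axial elongation) to lift the degeneracy.
[Co(ox)3]^3-: Ligand charges: each oxalate is −2. With an overall charge of −3 the cobalt centre must be in the +3 oxidation state. Group 9 minus oxidation state 3 gives a d⁶ configuration. Co(III) has an exceptionally large octahedral splitting and is low-spin with essentially every ligand except fluoride. The d⁶ configuration leaves the e_g set evenly filled (or empty) — no strong Jahn–Teller driving force.

[Co(CN)6]^4-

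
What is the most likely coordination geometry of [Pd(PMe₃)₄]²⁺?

square planar

Trimethylphosphine is neutral; balancing the +2 overall charge requires Pd(II).
Pd sits in group 10, so the d-electron count is 10 − 2 = 8.
Coordination number: 4.
A 4d d⁸ ion has a large crystal-field splitting; square planar leaves the high-energy d_{x²−y²} orbital empty and maximises CFSE.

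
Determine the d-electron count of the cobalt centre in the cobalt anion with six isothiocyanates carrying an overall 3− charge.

Ligand charges: each isothiocyanate is −1. With an overall charge of −3 the cobalt centre must be in the +3 oxidation state.
Cobalt is a group-9 element; Co(III) is therefore d⁶.

d6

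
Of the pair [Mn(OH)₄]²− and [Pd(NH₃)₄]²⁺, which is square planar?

For [Mn(OH)₄]²−: Summing ligand charges against the −2 overall charge gives an oxidation state of +2 for manganese. Manganese is a group-7 element; Mn(II) is therefore d⁵. A high-spin d⁵ ion has zero CFSE in either geometry, so four ligands adopt the sterically favoured tetrahedral geometry. → tetrahedral.
For [Pd(NH₃)₄]²⁺: Ligand charges: ammonia is neutral. With an overall charge of +2 the palladium centre must be in the +2 oxidation state. Pd sits in group 10, so the d-electron count is 10 − 2 = 8. A 4d d⁸ ion has a large crystal-field splitting; square planar leaves the high-energy d_{x²−y²} orbital empty and maximises CFSE. → square planar.

[Pd(NH₃)₄]²⁺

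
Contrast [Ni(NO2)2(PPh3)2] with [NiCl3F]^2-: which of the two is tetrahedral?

[NiCl3F]^2-

For [Ni(NO2)2(PPh3)2]: Summing ligand charges against the 0 overall charge gives an oxidation state of +2 for nickel. Group 10 minus oxidation state 2 gives a d⁸ configuration. Nitro (N-bound nitrite) and triphenylphosphine are strong-field ligands (high in the spectrochemical series). A 3d d⁸ ion with strong-field ligands gains enough CFSE to favour square planar over tetrahedral. → square planar.
For [NiCl3F]^2-: Summing ligand charges against the −2 overall charge gives an oxidation state of +2 for nickel. Group 10 minus oxidation state 2 gives a d⁸ configuration. Chloride and fluoride are weak-field ligands. With weak-field ligands the CFSE gain from square planar is small, so a 3d d⁸ ion takes the sterically preferred tetrahedral geometry. → tetrahedral.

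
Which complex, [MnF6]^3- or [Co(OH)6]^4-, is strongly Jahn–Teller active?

[MnF6]^3-

[MnF6]^3-: Ligand charges: each fluoride is −1. With an overall charge of −3 the manganese centre must be in the +3 oxidation state. Mn sits in group 7, so the d-electron count is 7 − 3 = 4. Fluoride is a weak-field ligand for a first-row metal, so the complex is high-spin. The t₂g³e_g¹ (high-spin) configuration has an unevenly filled e_g set; the Jahn–Teller theorem predicts a tetragonal distortion (typically axial elongation) to lift the degeneracy.
[Co(OH)6]^4-: Each hydroxide is −1; balancing the −4 overall charge requires Co(II). Group 9 minus oxidation state 2 gives a d⁷ configuration. Hydroxide is a weak-field ligand for a first-row metal, so the complex is high-spin. The d⁷ configuration leaves the e_g set evenly filled (or empty) — no strong Jahn–Teller driving force.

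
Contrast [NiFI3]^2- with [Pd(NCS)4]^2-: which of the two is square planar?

[Pd(NCS)4]^2-

For [NiFI3]^2-: Summing ligand charges against the −2 overall charge gives an oxidation state of +2 for nickel. Group 10 minus oxidation state 2 gives a d⁸ configuration. Fluoride and iodide are weak-field ligands. With weak-field ligands the CFSE gain from square planar is small, so a 3d d⁸ ion takes the sterically preferred tetrahedral geometry. → tetrahedral.
For [Pd(NCS)4]^2-: Ligand charges: each isothiocyanate is −1. With an overall charge of −2 the palladium centre must be in the +2 oxidation state. Group 10 minus oxidation state 2 gives a d⁸ configuration. A 4d d⁸ ion has a large crystal-field splitting; square planar leaves the high-energy d_{x²−y²} orbital empty and maximises CFSE. → square planar.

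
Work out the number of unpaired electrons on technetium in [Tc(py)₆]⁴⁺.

Summing ligand charges against the +4 overall charge gives an oxidation state of +4 for technetium.
Group 7 minus oxidation state 4 gives a d³ configuration.
In an octahedral field the d³ configuration is t₂g³e_g⁰ (only one arrangement possible), giving 3 unpaired electrons.

3 unpaired electrons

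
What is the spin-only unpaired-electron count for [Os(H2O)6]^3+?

1 unpaired electron

Water is neutral; balancing the +3 overall charge requires Os(III).
Osmium is a group-8 element; Os(III) is therefore d⁵.
The spin state decides the count: a 5d ion has a large Δₒ and is invariably low-spin.
An octahedral low-spin d⁵ ion is t₂g⁵e_g⁰, giving 1 unpaired electron.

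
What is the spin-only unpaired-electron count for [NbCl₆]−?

0

Summing ligand charges against the −1 overall charge gives an oxidation state of +5 for niobium.
Group 5 minus oxidation state 5 gives a d⁰ configuration.
In an octahedral field the d⁰ configuration is t₂g⁰e_g⁰, giving 0 unpaired electrons.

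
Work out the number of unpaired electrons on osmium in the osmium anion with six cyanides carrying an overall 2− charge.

Ligand charges: each cyanide is −1. With an overall charge of −2 the osmium centre must be in the +4 oxidation state.
Osmium is a group-8 element; Os(IV) is therefore d⁴.
The spin state decides the count: a 5d ion has a large Δₒ and is invariably low-spin.
An octahedral low-spin d⁴ ion is t₂g⁴e_g⁰, giving 2 unpaired electrons.

2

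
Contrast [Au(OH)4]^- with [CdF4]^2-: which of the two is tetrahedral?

[CdF4]^2-

For [Au(OH)4]^-: Each hydroxide is −1; balancing the −1 overall charge requires Au(III). Au sits in group 11, so the d-electron count is 11 − 3 = 8. A 5d d⁸ ion has a large crystal-field splitting; square planar leaves the high-energy d_{x²−y²} orbital empty and maximises CFSE. → square planar.
For [CdF4]^2-: Ligand charges: each fluoride is −1. With an overall charge of −2 the cadmium centre must be in the +2 oxidation state. Cadmium is a group-12 element; Cd(II) is therefore d¹⁰. A d¹⁰ ion has no crystal-field stabilisation preference between square planar and tetrahedral, so four ligands adopt the sterically favoured tetrahedral geometry. → tetrahedral.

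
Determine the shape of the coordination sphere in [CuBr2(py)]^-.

trigonal planar

Ligand charges: each bromide is −1; pyridine is neutral. With an overall charge of −1 the copper centre must be in the +1 oxidation state.
Cu sits in group 11, so the d-electron count is 11 − 1 = 10.
With 3 monodentate ligands the coordination number is 3.
Three ligands around a d¹⁰ centre minimise repulsion in a trigonal-planar arrangement.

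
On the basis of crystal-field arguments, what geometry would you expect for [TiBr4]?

tetrahedral

Ligand charges: each bromide is −1. With an overall charge of 0 the titanium centre must be in the +4 oxidation state.
Group 4 minus oxidation state 4 gives a d⁰ configuration.
Coordination number: 4.
A d⁰ ion has no crystal-field stabilisation preference between square planar and tetrahedral, so four ligands adopt the sterically favoured tetrahedral geometry.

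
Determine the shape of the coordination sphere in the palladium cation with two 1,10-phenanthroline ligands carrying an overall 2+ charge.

square planar

Summing ligand charges against the +2 overall charge gives an oxidation state of +2 for palladium.
Pd sits in group 10, so the d-electron count is 10 − 2 = 8.
Counting donor atoms: 2×1,10-phenanthroline (bidentate) → 4 donors. Coordination number = 4.
A 4d d⁸ ion has a large crystal-field splitting; square planar leaves the high-energy d_{x²−y²} orbital empty and maximises CFSE.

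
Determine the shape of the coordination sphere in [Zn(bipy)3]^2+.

octahedral

2,2′-bipyridine is neutral; balancing the +2 overall charge requires Zn(II).
Group 12 minus oxidation state 2 gives a d¹⁰ configuration.
Counting donor atoms: 3×2,2′-bipyridine (bidentate) → 6 donors. Coordination number = 6.
Six donors around a single metal centre give an octahedral coordination sphere.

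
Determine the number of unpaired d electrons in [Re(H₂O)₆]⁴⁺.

Summing ligand charges against the +4 overall charge gives an oxidation state of +4 for rhenium.
Re sits in group 7, so the d-electron count is 7 − 4 = 3.
In an octahedral field the d³ configuration is t₂g³e_g⁰ (only one arrangement possible), giving 3 unpaired electrons.

3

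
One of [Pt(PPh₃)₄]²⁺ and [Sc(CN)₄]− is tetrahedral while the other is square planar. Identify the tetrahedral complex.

[Sc(CN)₄]−

For [Pt(PPh₃)₄]²⁺: Summing ligand charges against the +2 overall charge gives an oxidation state of +2 for platinum. Pt sits in group 10, so the d-electron count is 10 − 2 = 8. A 5d d⁸ ion has a large crystal-field splitting; square planar leaves the high-energy d_{x²−y²} orbital empty and maximises CFSE. → square planar.
For [Sc(CN)₄]−: Summing ligand charges against the −1 overall charge gives an oxidation state of +3 for scandium. Sc sits in group 3, so the d-electron count is 3 − 3 = 0. A d⁰ ion has no crystal-field stabilisation preference between square planar and tetrahedral, so four ligands adopt the sterically favoured tetrahedral geometry. → tetrahedral.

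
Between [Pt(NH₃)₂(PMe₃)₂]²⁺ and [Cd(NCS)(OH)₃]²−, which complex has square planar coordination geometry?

For [Pt(NH₃)₂(PMe₃)₂]²⁺: Ligand charges: ammonia is neutral; trimethylphosphine is neutral. With an overall charge of +2 the platinum centre must be in the +2 oxidation state. Pt sits in group 10, so the d-electron count is 10 − 2 = 8. A 5d d⁸ ion has a large crystal-field splitting; square planar leaves the high-energy d_{x²−y²} orbital empty and maximises CFSE. → square planar.
For [Cd(NCS)(OH)₃]²−: Summing ligand charges against the −2 overall charge gives an oxidation state of +2 for cadmium. Cd sits in group 12, so the d-electron count is 12 − 2 = 10. A d¹⁰ ion has no crystal-field stabilisation preference between square planar and tetrahedral, so four ligands adopt the sterically favoured tetrahedral geometry. → tetrahedral.

[Pt(NH₃)₂(PMe₃)₂]²⁺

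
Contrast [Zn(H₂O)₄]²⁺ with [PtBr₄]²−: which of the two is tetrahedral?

For [Zn(H₂O)₄]²⁺: Water is neutral; balancing the +2 overall charge requires Zn(II). Zinc is a group-12 element; Zn(II) is therefore d¹⁰. A d¹⁰ ion has no crystal-field stabilisation preference between square planar and tetrahedral, so four ligands adopt the sterically favoured tetrahedral geometry. → tetrahedral.
For [PtBr₄]²−: Summing ligand charges against the −2 overall charge gives an oxidation state of +2 for platinum. Platinum is a group-10 element; Pt(II) is therefore d⁸. A 5d d⁸ ion has a large crystal-field splitting; square planar leaves the high-energy d_{x²−y²} orbital empty and maximises CFSE. → square planar.

[Zn(H₂O)₄]²⁺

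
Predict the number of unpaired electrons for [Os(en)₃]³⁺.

1

Ethylenediamine is neutral; balancing the +3 overall charge requires Os(III).
Group 8 minus oxidation state 3 gives a d⁵ configuration.
Counting donor atoms: 3×ethylenediamine (bidentate) → 6 donors. Coordination number = 6.
The spin state decides the count: a 5d ion has a large Δₒ and is invariably low-spin.
An octahedral low-spin d⁵ ion is t₂g⁵e_g⁰, giving 1 unpaired electron.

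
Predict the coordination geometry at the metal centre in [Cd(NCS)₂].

Summing ligand charges against the 0 overall charge gives an oxidation state of +2 for cadmium.
Group 12 minus oxidation state 2 gives a d¹⁰ configuration.
Coordination number: 2.
A d¹⁰ ion with only two ligands adopts a linear arrangement (sp hybridisation; no CFSE preference).

linear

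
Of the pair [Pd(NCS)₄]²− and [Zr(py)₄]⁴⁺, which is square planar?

[Pd(NCS)₄]²−

For [Pd(NCS)₄]²−: Ligand charges: each isothiocyanate is −1. With an overall charge of −2 the palladium centre must be in the +2 oxidation state. Group 10 minus oxidation state 2 gives a d⁸ configuration. A 4d d⁸ ion has a large crystal-field splitting; square planar leaves the high-energy d_{x²−y²} orbital empty and maximises CFSE. → square planar.
For [Zr(py)₄]⁴⁺: Summing ligand charges against the +4 overall charge gives an oxidation state of +4 for zirconium. Group 4 minus oxidation state 4 gives a d⁰ configuration. A d⁰ ion has no crystal-field stabilisation preference between square planar and tetrahedral, so four ligands adopt the sterically favoured tetrahedral geometry. → tetrahedral.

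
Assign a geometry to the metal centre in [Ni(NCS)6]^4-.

octahedral

Ligand charges: each isothiocyanate is −1. With an overall charge of −4 the nickel centre must be in the +2 oxidation state.
Nickel is a group-10 element; Ni(II) is therefore d⁸.
With 6 monodentate ligands the coordination number is 6.
Six donors around a single metal centre give an octahedral coordination sphere.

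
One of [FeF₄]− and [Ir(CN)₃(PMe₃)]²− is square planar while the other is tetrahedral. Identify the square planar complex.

[Ir(CN)₃(PMe₃)]²−

For [FeF₄]−: Summing ligand charges against the −1 overall charge gives an oxidation state of +3 for iron. Iron is a group-8 element; Fe(III) is therefore d⁵. A high-spin d⁵ ion has zero CFSE in either geometry, so four ligands adopt the sterically favoured tetrahedral geometry. → tetrahedral.
For [Ir(CN)₃(PMe₃)]²−: Summing ligand charges against the −2 overall charge gives an oxidation state of +1 for iridium. Iridium is a group-9 element; Ir(I) is therefore d⁸. A 5d d⁸ ion has a large crystal-field splitting; square planar leaves the high-energy d_{x²−y²} orbital empty and maximises CFSE. → square planar.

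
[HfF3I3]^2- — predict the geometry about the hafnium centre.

Ligand charges: each fluoride is −1; each iodide is −1. With an overall charge of −2 the hafnium centre must be in the +4 oxidation state.
Group 4 minus oxidation state 4 gives a d⁰ configuration.
Coordination number: 6.
Six donors around a single metal centre give an octahedral coordination sphere.

octahedral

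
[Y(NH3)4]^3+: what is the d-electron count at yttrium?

Ligand charges: ammonia is neutral. With an overall charge of +3 the yttrium centre must be in the +3 oxidation state.
Y sits in group 3, so the d-electron count is 3 − 3 = 0.

d0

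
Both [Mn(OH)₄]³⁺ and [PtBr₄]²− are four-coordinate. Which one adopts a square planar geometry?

[PtBr₄]²−

For [Mn(OH)₄]³⁺: Each hydroxide is −1; balancing the +3 overall charge requires Mn(VII). Mn sits in group 7, so the d-electron count is 7 − 7 = 0. A d⁰ ion has no crystal-field stabilisation preference between square planar and tetrahedral, so four ligands adopt the sterically favoured tetrahedral geometry. → tetrahedral.
For [PtBr₄]²−: Ligand charges: each bromide is −1. With an overall charge of −2 the platinum centre must be in the +2 oxidation state. Group 10 minus oxidation state 2 gives a d⁸ configuration. A 5d d⁸ ion has a large crystal-field splitting; square planar leaves the high-energy d_{x²−y²} orbital empty and maximises CFSE. → square planar.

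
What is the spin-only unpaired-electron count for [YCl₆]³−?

Ligand charges: each chloride is −1. With an overall charge of −3 the yttrium centre must be in the +3 oxidation state.
Group 3 minus oxidation state 3 gives a d⁰ configuration.
In an octahedral field the d⁰ configuration is t₂g⁰e_g⁰, giving 0 unpaired electrons.

0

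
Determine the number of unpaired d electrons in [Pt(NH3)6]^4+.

0

Ammonia is neutral; balancing the +4 overall charge requires Pt(IV).
Group 10 minus oxidation state 4 gives a d⁶ configuration.
The spin state decides the count: a 5d ion has a large Δₒ and is invariably low-spin.
An octahedral low-spin d⁶ ion is t₂g⁶e_g⁰, giving 0 unpaired electrons.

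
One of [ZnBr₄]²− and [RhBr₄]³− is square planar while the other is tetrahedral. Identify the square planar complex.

[RhBr₄]³−

For [ZnBr₄]²−: Each bromide is −1; balancing the −2 overall charge requires Zn(II). Zn sits in group 12, so the d-electron count is 12 − 2 = 10. A d¹⁰ ion has no crystal-field stabilisation preference between square planar and tetrahedral, so four ligands adopt the sterically favoured tetrahedral geometry. → tetrahedral.
For [RhBr₄]³−: Ligand charges: each bromide is −1. With an overall charge of −3 the rhodium centre must be in the +1 oxidation state. Group 9 minus oxidation state 1 gives a d⁸ configuration. A 4d d⁸ ion has a large crystal-field splitting; square planar leaves the high-energy d_{x²−y²} orbital empty and maximises CFSE. → square planar.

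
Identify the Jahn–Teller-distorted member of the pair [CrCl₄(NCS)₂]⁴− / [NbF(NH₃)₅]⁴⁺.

[CrCl₄(NCS)₂]⁴−: Ligand charges: each chloride is −1; each isothiocyanate is −1. With an overall charge of −4 the chromium centre must be in the +2 oxidation state. Cr sits in group 6, so the d-electron count is 6 − 2 = 4. Chloride and isothiocyanate are weak-field ligands for a first-row metal, so the complex is high-spin. The t₂g³e_g¹ (high-spin) configuration has an unevenly filled e_g set; the Jahn–Teller theorem predicts a tetragonal distortion (typically axial elongation) to lift the degeneracy.
[NbF(NH₃)₅]⁴⁺: Ligand charges: each fluoride is −1; ammonia is neutral. With an overall charge of +4 the niobium centre must be in the +5 oxidation state. Nb sits in group 5, so the d-electron count is 5 − 5 = 0. The d⁰ configuration leaves the e_g set evenly filled (or empty) — no strong Jahn–Teller driving force.

[CrCl₄(NCS)₂]⁴−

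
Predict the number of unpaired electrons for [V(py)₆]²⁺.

3 unpaired electrons

Ligand charges: pyridine is neutral. With an overall charge of +2 the vanadium centre must be in the +2 oxidation state.
Vanadium is a group-5 element; V(II) is therefore d³.
In an octahedral field the d³ configuration is t₂g³e_g⁰ (only one arrangement possible), giving 3 unpaired electrons.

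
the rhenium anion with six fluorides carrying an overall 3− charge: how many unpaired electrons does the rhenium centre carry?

2

Ligand charges: each fluoride is −1. With an overall charge of −3 the rhenium centre must be in the +3 oxidation state.
Re sits in group 7, so the d-electron count is 7 − 3 = 4.
The spin state decides the count: a 5d ion has a large Δₒ and is invariably low-spin.
An octahedral low-spin d⁴ ion is t₂g⁴e_g⁰, giving 2 unpaired electrons.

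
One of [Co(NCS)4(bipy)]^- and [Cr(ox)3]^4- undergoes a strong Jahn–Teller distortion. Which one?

[Co(NCS)4(bipy)]^-: Summing ligand charges against the −1 overall charge gives an oxidation state of +3 for cobalt. Group 9 minus oxidation state 3 gives a d⁶ configuration. Co(III) has an exceptionally large octahedral splitting and is low-spin with essentially every ligand except fluoride. The d⁶ configuration leaves the e_g set evenly filled (or empty) — no strong Jahn–Teller driving force.
[Cr(ox)3]^4-: Each oxalate is −2; balancing the −4 overall charge requires Cr(II). Chromium is a group-6 element; Cr(II) is therefore d⁴. Oxalate is a weak-field ligand for a first-row metal, so the complex is high-spin. The t₂g³e_g¹ (high-spin) configuration has an unevenly filled e_g set; the Jahn–Teller theorem predicts a tetragonal distortion (typically axial elongation) to lift the degeneracy.

[Cr(ox)3]^4-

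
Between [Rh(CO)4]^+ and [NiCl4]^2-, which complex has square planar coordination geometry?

[Rh(CO)4]^+

For [Rh(CO)4]^+: Carbonyl is neutral; balancing the +1 overall charge requires Rh(I). Group 9 minus oxidation state 1 gives a d⁸ configuration. A 4d d⁸ ion has a large crystal-field splitting; square planar leaves the high-energy d_{x²−y²} orbital empty and maximises CFSE. → square planar.
For [NiCl4]^2-: Each chloride is −1; balancing the −2 overall charge requires Ni(II). Nickel is a group-10 element; Ni(II) is therefore d⁸. Chloride is a weak-field ligand. With weak-field ligands the CFSE gain from square planar is small, so a 3d d⁸ ion takes the sterically preferred tetrahedral geometry. → tetrahedral.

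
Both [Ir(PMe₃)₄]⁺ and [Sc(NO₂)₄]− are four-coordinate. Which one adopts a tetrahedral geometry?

For [Ir(PMe₃)₄]⁺: Summing ligand charges against the +1 overall charge gives an oxidation state of +1 for iridium. Group 9 minus oxidation state 1 gives a d⁸ configuration. A 5d d⁸ ion has a large crystal-field splitting; square planar leaves the high-energy d_{x²−y²} orbital empty and maximises CFSE. → square planar.
For [Sc(NO₂)₄]−: Ligand charges: each nitro (N-bound nitrite) is −1. With an overall charge of −1 the scandium centre must be in the +3 oxidation state. Sc sits in group 3, so the d-electron count is 3 − 3 = 0. A d⁰ ion has no crystal-field stabilisation preference between square planar and tetrahedral, so four ligands adopt the sterically favoured tetrahedral geometry. → tetrahedral.

[Sc(NO₂)₄]−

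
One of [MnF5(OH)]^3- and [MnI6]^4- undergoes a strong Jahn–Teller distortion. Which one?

[MnF5(OH)]^3-: Each fluoride is −1; each hydroxide is −1; balancing the −3 overall charge requires Mn(III). Manganese is a group-7 element; Mn(III) is therefore d⁴. Fluoride and hydroxide are weak-field ligands for a first-row metal, so the complex is high-spin. The t₂g³e_g¹ (high-spin) configuration has an unevenly filled e_g set; the Jahn–Teller theorem predicts a tetragonal distortion (typically axial elongation) to lift the degeneracy.
[MnI6]^4-: Each iodide is −1; balancing the −4 overall charge requires Mn(II). Mn sits in group 7, so the d-electron count is 7 − 2 = 5. Iodide is a weak-field ligand for a first-row metal, so the complex is high-spin. The d⁵ configuration leaves the e_g set evenly filled (or empty) — no strong Jahn–Teller driving force.

[MnF5(OH)]^3-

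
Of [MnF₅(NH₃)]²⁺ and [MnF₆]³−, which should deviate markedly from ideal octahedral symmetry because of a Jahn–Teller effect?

[MnF₅(NH₃)]²⁺: Ligand charges: each fluoride is −1; ammonia is neutral. With an overall charge of +2 the manganese centre must be in the +7 oxidation state. Group 7 minus oxidation state 7 gives a d⁰ configuration. The d⁰ configuration leaves the e_g set evenly filled (or empty) — no strong Jahn–Teller driving force.
[MnF₆]³−: Summing ligand charges against the −3 overall charge gives an oxidation state of +3 for manganese. Group 7 minus oxidation state 3 gives a d⁴ configuration. Fluoride is a weak-field ligand for a first-row metal, so the complex is high-spin. The t₂g³e_g¹ (high-spin) configuration has an unevenly filled e_g set; the Jahn–Teller theorem predicts a tetragonal distortion (typically axial elongation) to lift the degeneracy.

[MnF₆]³−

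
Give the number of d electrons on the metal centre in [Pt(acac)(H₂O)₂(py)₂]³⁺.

d6

Each acetylacetonate is −1; water is neutral; pyridine is neutral; balancing the +3 overall charge requires Pt(IV).
Pt sits in group 10, so the d-electron count is 10 − 4 = 6.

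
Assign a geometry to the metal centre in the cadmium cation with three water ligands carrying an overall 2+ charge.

trigonal planar

Ligand charges: water is neutral. With an overall charge of +2 the cadmium centre must be in the +2 oxidation state.
Cadmium is a group-12 element; Cd(II) is therefore d¹⁰.
With 3 monodentate ligands the coordination number is 3.
Three ligands around a d¹⁰ centre minimise repulsion in a trigonal-planar arrangement.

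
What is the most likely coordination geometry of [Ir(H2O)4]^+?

Ligand charges: water is neutral. With an overall charge of +1 the iridium centre must be in the +1 oxidation state.
Iridium is a group-9 element; Ir(I) is therefore d⁸.
With 4 monodentate ligands the coordination number is 4.
A 5d d⁸ ion has a large crystal-field splitting; square planar leaves the high-energy d_{x²−y²} orbital empty and maximises CFSE.

square planar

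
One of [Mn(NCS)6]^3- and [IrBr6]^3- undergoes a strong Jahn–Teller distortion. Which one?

[Mn(NCS)6]^3-: Ligand charges: each isothiocyanate is −1. With an overall charge of −3 the manganese centre must be in the +3 oxidation state. Manganese is a group-7 element; Mn(III) is therefore d⁴. Isothiocyanate is a weak-field ligand for a first-row metal, so the complex is high-spin. The t₂g³e_g¹ (high-spin) configuration has an unevenly filled e_g set; the Jahn–Teller theorem predicts a tetragonal distortion (typically axial elongation) to lift the degeneracy.
[IrBr6]^3-: Summing ligand charges against the −3 overall charge gives an oxidation state of +3 for iridium. Iridium is a group-9 element; Ir(III) is therefore d⁶. A 5d ion has a large Δₒ and is invariably low-spin. The d⁶ configuration leaves the e_g set evenly filled (or empty) — no strong Jahn–Teller driving force.

[Mn(NCS)6]^3-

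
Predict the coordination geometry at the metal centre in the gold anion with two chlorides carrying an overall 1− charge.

linear

Summing ligand charges against the −1 overall charge gives an oxidation state of +1 for gold.
Group 11 minus oxidation state 1 gives a d¹⁰ configuration.
With 2 monodentate ligands the coordination number is 2.
A d¹⁰ ion with only two ligands adopts a linear arrangement (sp hybridisation; no CFSE preference).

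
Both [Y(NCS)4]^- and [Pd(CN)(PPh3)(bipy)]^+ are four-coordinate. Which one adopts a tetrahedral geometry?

For [Y(NCS)4]^-: Ligand charges: each isothiocyanate is −1. With an overall charge of −1 the yttrium centre must be in the +3 oxidation state. Group 3 minus oxidation state 3 gives a d⁰ configuration. A d⁰ ion has no crystal-field stabilisation preference between square planar and tetrahedral, so four ligands adopt the sterically favoured tetrahedral geometry. → tetrahedral.
For [Pd(CN)(PPh3)(bipy)]^+: Summing ligand charges against the +1 overall charge gives an oxidation state of +2 for palladium. Group 10 minus oxidation state 2 gives a d⁸ configuration. A 4d d⁸ ion has a large crystal-field splitting; square planar leaves the high-energy d_{x²−y²} orbital empty and maximises CFSE. → square planar.

[Y(NCS)4]^-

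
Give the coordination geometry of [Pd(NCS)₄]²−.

square planar

Summing ligand charges against the −2 overall charge gives an oxidation state of +2 for palladium.
Group 10 minus oxidation state 2 gives a d⁸ configuration.
With 4 monodentate ligands the coordination number is 4.
A 4d d⁸ ion has a large crystal-field splitting; square planar leaves the high-energy d_{x²−y²} orbital empty and maximises CFSE.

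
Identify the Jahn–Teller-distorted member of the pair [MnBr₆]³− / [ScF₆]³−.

[MnBr₆]³−

[MnBr₆]³−: Ligand charges: each bromide is −1. With an overall charge of −3 the manganese centre must be in the +3 oxidation state. Manganese is a group-7 element; Mn(III) is therefore d⁴. Bromide is a weak-field ligand for a first-row metal, so the complex is high-spin. The t₂g³e_g¹ (high-spin) configuration has an unevenly filled e_g set; the Jahn–Teller theorem predicts a tetragonal distortion (typically axial elongation) to lift the degeneracy.
[ScF₆]³−: Each fluoride is −1; balancing the −3 overall charge requires Sc(III). Group 3 minus oxidation state 3 gives a d⁰ configuration. The d⁰ configuration leaves the e_g set evenly filled (or empty) — no strong Jahn–Teller driving force.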